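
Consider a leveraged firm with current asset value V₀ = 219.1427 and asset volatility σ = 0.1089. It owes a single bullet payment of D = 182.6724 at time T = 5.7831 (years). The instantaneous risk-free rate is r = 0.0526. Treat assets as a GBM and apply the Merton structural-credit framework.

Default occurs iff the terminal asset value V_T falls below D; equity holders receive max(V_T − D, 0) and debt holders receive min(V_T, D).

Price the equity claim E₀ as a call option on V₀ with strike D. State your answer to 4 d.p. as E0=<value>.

E0=84.9344

d₁ = [ln(V₀/D) + (r + σ²/2)T] / (σ√T)
   = [ln(219.1427/182.6724) + (0.0526 + 0.5·0.1089²)·5.7831] / (0.1089·√5.7831)
   = [0.182029 + 0.338483] / 0.261884 = 1.987568
d₂ = d₁ − σ√T = 1.987568 − 0.261884 = 1.725684
N(d₁) = 0.976570,  N(d₂) = 0.957798,  e^(−rT) = 0.737720
E₀ = V₀·N(d₁) − D·e^(−rT)·N(d₂)
   = 219.1427·0.976570 − 182.6724·0.737720·0.957798 = 84.934377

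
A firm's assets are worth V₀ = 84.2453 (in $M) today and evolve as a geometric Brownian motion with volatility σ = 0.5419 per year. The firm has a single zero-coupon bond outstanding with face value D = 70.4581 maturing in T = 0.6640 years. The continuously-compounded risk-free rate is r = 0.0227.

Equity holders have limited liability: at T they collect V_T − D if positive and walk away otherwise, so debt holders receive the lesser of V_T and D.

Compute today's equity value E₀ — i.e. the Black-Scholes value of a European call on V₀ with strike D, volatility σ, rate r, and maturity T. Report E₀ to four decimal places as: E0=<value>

d₁ = [ln(V₀/D) + (r + σ²/2)T] / (σ√T)
   = [ln(84.2453/70.4581) + (0.0227 + 0.5·0.5419²)·0.6640] / (0.5419·√0.6640)
   = [0.178715 + 0.112566] / 0.441574 = 0.659643
d₂ = d₁ − σ√T = 0.659643 − 0.441574 = 0.218069
N(d₁) = 0.745259,  N(d₂) = 0.586312,  e^(−rT) = 0.985040
E₀ = V₀·N(d₁) − D·e^(−rT)·N(d₂)
   = 84.2453·0.745259 − 70.4581·0.985040·0.586312 = 22.092062

E0=22.0921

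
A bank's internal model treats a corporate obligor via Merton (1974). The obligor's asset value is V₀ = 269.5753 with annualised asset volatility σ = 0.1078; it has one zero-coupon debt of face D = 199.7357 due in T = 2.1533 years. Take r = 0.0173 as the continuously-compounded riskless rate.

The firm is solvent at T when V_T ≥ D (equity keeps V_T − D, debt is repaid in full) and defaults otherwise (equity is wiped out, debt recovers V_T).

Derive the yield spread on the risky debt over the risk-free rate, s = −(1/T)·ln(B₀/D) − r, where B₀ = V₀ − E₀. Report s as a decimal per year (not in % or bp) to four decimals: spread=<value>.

spread=0.0005

d₁ = [ln(V₀/D) + (r + σ²/2)T] / (σ√T)
   = [ln(269.5753/199.7357) + (0.0173 + 0.5·0.1078²)·2.1533] / (0.1078·√2.1533)
   = [0.299853 + 0.049764] / 0.158187 = 2.210145
d₂ = d₁ − σ√T = 2.210145 − 0.158187 = 2.051958
N(d₁) = 0.986452,  N(d₂) = 0.979913,  e^(−rT) = 0.963433
E₀ = V₀·N(d₁) − D·e^(−rT)·N(d₂)
   = 269.5753·0.986452 − 199.7357·0.963433·0.979913 = 77.356562
B₀ = V₀ − E₀ = 269.5753 − 77.356562 = 192.218738
spread = −(1/T)·ln(B₀/D) − r = −(1/2.1533)·ln(192.218738/199.7357) − 0.0173 = 0.00051499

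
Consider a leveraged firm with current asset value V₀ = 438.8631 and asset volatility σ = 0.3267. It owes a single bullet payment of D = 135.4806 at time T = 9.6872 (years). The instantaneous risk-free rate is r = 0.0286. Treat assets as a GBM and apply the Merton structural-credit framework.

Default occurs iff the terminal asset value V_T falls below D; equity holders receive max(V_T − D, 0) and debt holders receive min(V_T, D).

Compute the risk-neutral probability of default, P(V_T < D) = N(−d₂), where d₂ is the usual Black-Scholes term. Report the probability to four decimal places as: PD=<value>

d₁ = [ln(V₀/D) + (r + σ²/2)T] / (σ√T)
   = [ln(438.8631/135.4806) + (0.0286 + 0.5·0.3267²)·9.6872] / (0.3267·√9.6872)
   = [1.175359 + 0.794025] / 1.016830 = 1.936789
d₂ = d₁ − σ√T = 1.936789 − 1.016830 = 0.919959
risk-neutral PD = N(−d₂) = N(-0.919959) = 0.178797

PD=0.1788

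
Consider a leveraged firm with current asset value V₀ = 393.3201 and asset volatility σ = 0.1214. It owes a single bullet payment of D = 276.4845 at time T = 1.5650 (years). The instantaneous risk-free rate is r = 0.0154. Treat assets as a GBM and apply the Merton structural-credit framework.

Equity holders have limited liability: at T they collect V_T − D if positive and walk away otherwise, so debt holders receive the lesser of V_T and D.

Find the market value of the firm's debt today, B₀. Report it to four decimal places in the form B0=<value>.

B0=269.7952

d₁ = [ln(V₀/D) + (r + σ²/2)T] / (σ√T)
   = [ln(393.3201/276.4845) + (0.0154 + 0.5·0.1214²)·1.5650] / (0.1214·√1.5650)
   = [0.352469 + 0.035633] / 0.151871 = 2.555469
d₂ = d₁ − σ√T = 2.555469 − 0.151871 = 2.403597
N(d₁) = 0.994698,  N(d₂) = 0.991883,  e^(−rT) = 0.976187
E₀ = V₀·N(d₁) − D·e^(−rT)·N(d₂)
   = 393.3201·0.994698 − 276.4845·0.976187·0.991883 = 123.524886
B₀ = V₀ − E₀ = 393.3201 − 123.524886 = 269.795214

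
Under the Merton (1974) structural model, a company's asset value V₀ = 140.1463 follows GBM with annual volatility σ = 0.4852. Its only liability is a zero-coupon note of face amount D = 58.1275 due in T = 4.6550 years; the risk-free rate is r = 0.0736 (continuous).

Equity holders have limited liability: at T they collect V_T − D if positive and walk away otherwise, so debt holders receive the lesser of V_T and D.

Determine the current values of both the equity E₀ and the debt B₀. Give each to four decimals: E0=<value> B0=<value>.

E0=103.2336 B0=36.9127

d₁ = [ln(V₀/D) + (r + σ²/2)T] / (σ√T)
   = [ln(140.1463/58.1275) + (0.0736 + 0.5·0.4852²)·4.6550] / (0.4852·√4.6550)
   = [0.880048 + 0.890546] / 1.046841 = 1.691369
d₂ = d₁ − σ√T = 1.691369 − 1.046841 = 0.644528
N(d₁) = 0.954617,  N(d₂) = 0.740383,  e^(−rT) = 0.709916
E₀ = V₀·N(d₁) − D·e^(−rT)·N(d₂)
   = 140.1463·0.954617 − 58.1275·0.709916·0.740383 = 103.233596
B₀ = V₀ − E₀ = 140.1463 − 103.233596 = 36.912704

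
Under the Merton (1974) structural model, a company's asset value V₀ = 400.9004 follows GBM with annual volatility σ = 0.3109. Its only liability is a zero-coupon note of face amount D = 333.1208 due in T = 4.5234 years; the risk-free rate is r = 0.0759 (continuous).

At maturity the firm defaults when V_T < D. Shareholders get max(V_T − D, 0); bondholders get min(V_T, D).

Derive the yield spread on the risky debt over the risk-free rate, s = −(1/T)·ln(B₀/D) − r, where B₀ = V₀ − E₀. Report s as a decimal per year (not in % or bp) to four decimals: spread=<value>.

d₁ = [ln(V₀/D) + (r + σ²/2)T] / (σ√T)
   = [ln(400.9004/333.1208) + (0.0759 + 0.5·0.3109²)·4.5234] / (0.3109·√4.5234)
   = [0.185208 + 0.561939] / 0.661231 = 1.129934
d₂ = d₁ − σ√T = 1.129934 − 0.661231 = 0.468703
N(d₁) = 0.870748,  N(d₂) = 0.680359,  e^(−rT) = 0.709407
E₀ = V₀·N(d₁) − D·e^(−rT)·N(d₂)
   = 400.9004·0.870748 − 333.1208·0.709407·0.680359 = 188.302007
B₀ = V₀ − E₀ = 400.9004 − 188.302007 = 212.598393
spread = −(1/T)·ln(B₀/D) − r = −(1/4.5234)·ln(212.598393/333.1208) − 0.0759 = 0.02338379

spread=0.0234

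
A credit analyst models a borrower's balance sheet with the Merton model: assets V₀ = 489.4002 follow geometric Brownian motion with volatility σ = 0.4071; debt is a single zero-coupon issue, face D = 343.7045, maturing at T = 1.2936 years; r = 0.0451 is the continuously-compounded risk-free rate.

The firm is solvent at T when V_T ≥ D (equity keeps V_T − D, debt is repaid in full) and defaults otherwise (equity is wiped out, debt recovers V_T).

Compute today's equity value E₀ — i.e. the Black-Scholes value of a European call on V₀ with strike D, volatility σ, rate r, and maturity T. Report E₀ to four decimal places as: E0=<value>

E0=183.7594

d₁ = [ln(V₀/D) + (r + σ²/2)T] / (σ√T)
   = [ln(489.4002/343.7045) + (0.0451 + 0.5·0.4071²)·1.2936] / (0.4071·√1.2936)
   = [0.353398 + 0.165536] / 0.463021 = 1.120756
d₂ = d₁ − σ√T = 1.120756 − 0.463021 = 0.657735
N(d₁) = 0.868804,  N(d₂) = 0.744646,  e^(−rT) = 0.943328
E₀ = V₀·N(d₁) − D·e^(−rT)·N(d₂)
   = 489.4002·0.868804 − 343.7045·0.943328·0.744646 = 183.759410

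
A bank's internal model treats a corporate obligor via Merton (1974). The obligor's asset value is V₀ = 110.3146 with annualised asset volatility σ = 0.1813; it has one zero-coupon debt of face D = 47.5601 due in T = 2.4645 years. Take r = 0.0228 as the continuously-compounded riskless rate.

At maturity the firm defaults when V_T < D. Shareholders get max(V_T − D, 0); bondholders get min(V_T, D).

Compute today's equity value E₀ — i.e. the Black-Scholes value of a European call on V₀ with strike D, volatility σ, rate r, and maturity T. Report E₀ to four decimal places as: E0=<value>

E0=65.3576

d₁ = [ln(V₀/D) + (r + σ²/2)T] / (σ√T)
   = [ln(110.3146/47.5601) + (0.0228 + 0.5·0.1813²)·2.4645] / (0.1813·√2.4645)
   = [0.841342 + 0.096694] / 0.284618 = 3.295774
d₂ = d₁ − σ√T = 3.295774 − 0.284618 = 3.011156
N(d₁) = 0.999509,  N(d₂) = 0.998699,  e^(−rT) = 0.945359
E₀ = V₀·N(d₁) − D·e^(−rT)·N(d₂)
   = 110.3146·0.999509 − 47.5601·0.945359·0.998699 = 65.357604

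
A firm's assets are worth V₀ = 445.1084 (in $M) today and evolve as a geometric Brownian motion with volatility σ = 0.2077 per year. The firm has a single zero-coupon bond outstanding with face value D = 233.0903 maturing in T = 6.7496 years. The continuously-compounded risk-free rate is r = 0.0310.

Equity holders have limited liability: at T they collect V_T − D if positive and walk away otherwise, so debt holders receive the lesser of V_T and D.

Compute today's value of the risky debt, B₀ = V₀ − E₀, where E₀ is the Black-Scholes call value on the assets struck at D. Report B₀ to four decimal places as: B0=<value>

B0=185.4275

d₁ = [ln(V₀/D) + (r + σ²/2)T] / (σ√T)
   = [ln(445.1084/233.0903) + (0.0310 + 0.5·0.2077²)·6.7496] / (0.2077·√6.7496)
   = [0.646892 + 0.354824] / 0.539604 = 1.856389
d₂ = d₁ − σ√T = 1.856389 − 0.539604 = 1.316785
N(d₁) = 0.968301,  N(d₂) = 0.906045,  e^(−rT) = 0.811202
E₀ = V₀·N(d₁) − D·e^(−rT)·N(d₂)
   = 445.1084·0.968301 − 233.0903·0.811202·0.906045 = 259.680866
B₀ = V₀ − E₀ = 445.1084 − 259.680866 = 185.427534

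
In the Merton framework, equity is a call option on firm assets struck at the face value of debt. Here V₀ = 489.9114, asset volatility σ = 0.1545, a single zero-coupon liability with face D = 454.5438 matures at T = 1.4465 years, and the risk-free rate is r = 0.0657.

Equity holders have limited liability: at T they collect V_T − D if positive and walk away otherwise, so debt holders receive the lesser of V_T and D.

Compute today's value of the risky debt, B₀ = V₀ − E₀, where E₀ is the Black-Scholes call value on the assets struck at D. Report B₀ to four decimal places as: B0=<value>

B0=405.1829

d₁ = [ln(V₀/D) + (r + σ²/2)T] / (σ√T)
   = [ln(489.9114/454.5438) + (0.0657 + 0.5·0.1545²)·1.4465] / (0.1545·√1.4465)
   = [0.074930 + 0.112299] / 0.185818 = 1.007596
d₂ = d₁ − σ√T = 1.007596 − 0.185818 = 0.821778
N(d₁) = 0.843176,  N(d₂) = 0.794398,  e^(−rT) = 0.909341
E₀ = V₀·N(d₁) − D·e^(−rT)·N(d₂)
   = 489.9114·0.843176 − 454.5438·0.909341·0.794398 = 84.728498
B₀ = V₀ − E₀ = 489.9114 − 84.728498 = 405.182902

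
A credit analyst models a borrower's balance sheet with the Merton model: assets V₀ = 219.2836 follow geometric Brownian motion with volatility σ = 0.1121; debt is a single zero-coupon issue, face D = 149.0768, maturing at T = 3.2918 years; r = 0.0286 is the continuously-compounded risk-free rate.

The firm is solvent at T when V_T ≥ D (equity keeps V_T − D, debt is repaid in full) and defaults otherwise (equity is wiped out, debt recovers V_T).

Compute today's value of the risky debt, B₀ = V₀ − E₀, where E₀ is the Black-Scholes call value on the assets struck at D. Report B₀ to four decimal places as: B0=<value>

d₁ = [ln(V₀/D) + (r + σ²/2)T] / (σ√T)
   = [ln(219.2836/149.0768) + (0.0286 + 0.5·0.1121²)·3.2918] / (0.1121·√3.2918)
   = [0.385904 + 0.114829] / 0.203387 = 2.461975
d₂ = d₁ − σ√T = 2.461975 − 0.203387 = 2.258589
N(d₁) = 0.993091,  N(d₂) = 0.988046,  e^(−rT) = 0.910150
E₀ = V₀·N(d₁) − D·e^(−rT)·N(d₂)
   = 219.2836·0.993091 − 149.0768·0.910150·0.988046 = 83.708345
B₀ = V₀ − E₀ = 219.2836 − 83.708345 = 135.575255

B0=135.5753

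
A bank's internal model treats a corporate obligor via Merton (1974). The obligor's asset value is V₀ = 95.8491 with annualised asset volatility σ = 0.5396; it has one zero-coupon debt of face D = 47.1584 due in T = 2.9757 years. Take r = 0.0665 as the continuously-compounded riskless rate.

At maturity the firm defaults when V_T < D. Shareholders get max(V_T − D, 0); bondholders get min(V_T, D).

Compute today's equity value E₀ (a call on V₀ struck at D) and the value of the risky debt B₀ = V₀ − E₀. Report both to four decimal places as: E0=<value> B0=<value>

E0=61.7881 B0=34.0610

d₁ = [ln(V₀/D) + (r + σ²/2)T] / (σ√T)
   = [ln(95.8491/47.1584) + (0.0665 + 0.5·0.5396²)·2.9757] / (0.5396·√2.9757)
   = [0.709263 + 0.631099] / 0.930822 = 1.439977
d₂ = d₁ − σ√T = 1.439977 − 0.930822 = 0.509155
N(d₁) = 0.925063,  N(d₂) = 0.694678,  e^(−rT) = 0.820465
E₀ = V₀·N(d₁) − D·e^(−rT)·N(d₂)
   = 95.8491·0.925063 − 47.1584·0.820465·0.694678 = 61.788096
B₀ = V₀ − E₀ = 95.8491 − 61.788096 = 34.061004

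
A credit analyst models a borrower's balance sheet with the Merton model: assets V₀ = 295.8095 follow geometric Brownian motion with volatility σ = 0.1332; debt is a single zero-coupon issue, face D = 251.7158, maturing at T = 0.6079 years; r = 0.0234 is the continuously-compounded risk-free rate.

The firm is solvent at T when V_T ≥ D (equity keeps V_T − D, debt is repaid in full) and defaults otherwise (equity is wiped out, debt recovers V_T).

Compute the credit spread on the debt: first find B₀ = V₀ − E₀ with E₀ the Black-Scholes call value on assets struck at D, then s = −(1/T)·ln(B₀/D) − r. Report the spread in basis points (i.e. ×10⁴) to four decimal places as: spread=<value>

spread=34.8480

d₁ = [ln(V₀/D) + (r + σ²/2)T] / (σ√T)
   = [ln(295.8095/251.7158) + (0.0234 + 0.5·0.1332²)·0.6079] / (0.1332·√0.6079)
   = [0.161415 + 0.019618] / 0.103853 = 1.743157
d₂ = d₁ − σ√T = 1.743157 − 0.103853 = 1.639304
N(d₁) = 0.959347,  N(d₂) = 0.949425,  e^(−rT) = 0.985876
E₀ = V₀·N(d₁) − D·e^(−rT)·N(d₂)
   = 295.8095·0.959347 − 251.7158·0.985876·0.949425 = 48.174125
B₀ = V₀ − E₀ = 295.8095 − 48.174125 = 247.635375
spread = −(1/T)·ln(B₀/D) − r = −(1/0.6079)·ln(247.635375/251.7158) − 0.0234 = 0.00348480
in basis points: 0.00348480 × 10⁴ = 34.8480 bp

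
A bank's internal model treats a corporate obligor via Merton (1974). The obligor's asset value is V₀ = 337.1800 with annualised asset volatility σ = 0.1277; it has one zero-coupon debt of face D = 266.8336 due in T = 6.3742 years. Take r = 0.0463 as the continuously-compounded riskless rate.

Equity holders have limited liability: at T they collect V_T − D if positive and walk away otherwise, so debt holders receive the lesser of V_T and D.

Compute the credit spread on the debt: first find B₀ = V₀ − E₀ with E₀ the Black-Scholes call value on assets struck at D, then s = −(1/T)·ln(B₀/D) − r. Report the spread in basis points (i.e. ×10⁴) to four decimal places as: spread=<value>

spread=13.8179

d₁ = [ln(V₀/D) + (r + σ²/2)T] / (σ√T)
   = [ln(337.1800/266.8336) + (0.0463 + 0.5·0.1277²)·6.3742] / (0.1277·√6.3742)
   = [0.233992 + 0.347098] / 0.322406 = 1.802352
d₂ = d₁ − σ√T = 1.802352 − 0.322406 = 1.479946
N(d₁) = 0.964255,  N(d₂) = 0.930556,  e^(−rT) = 0.744438
E₀ = V₀·N(d₁) − D·e^(−rT)·N(d₂)
   = 337.1800·0.964255 − 266.8336·0.744438·0.930556 = 140.280785
B₀ = V₀ − E₀ = 337.1800 − 140.280785 = 196.899215
spread = −(1/T)·ln(B₀/D) − r = −(1/6.3742)·ln(196.899215/266.8336) − 0.0463 = 0.00138179
in basis points: 0.00138179 × 10⁴ = 13.8179 bp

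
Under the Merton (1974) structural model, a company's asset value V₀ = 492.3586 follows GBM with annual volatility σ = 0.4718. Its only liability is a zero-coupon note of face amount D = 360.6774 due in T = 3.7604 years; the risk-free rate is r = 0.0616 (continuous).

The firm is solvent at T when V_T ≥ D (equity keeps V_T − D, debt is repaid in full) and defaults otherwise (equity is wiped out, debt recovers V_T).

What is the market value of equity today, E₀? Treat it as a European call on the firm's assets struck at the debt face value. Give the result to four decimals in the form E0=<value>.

E0=261.6282

d₁ = [ln(V₀/D) + (r + σ²/2)T] / (σ√T)
   = [ln(492.3586/360.6774) + (0.0616 + 0.5·0.4718²)·3.7604] / (0.4718·√3.7604)
   = [0.311223 + 0.650164] / 0.914903 = 1.050808
d₂ = d₁ − σ√T = 1.050808 − 0.914903 = 0.135906
N(d₁) = 0.853327,  N(d₂) = 0.554052,  e^(−rT) = 0.793231
E₀ = V₀·N(d₁) − D·e^(−rT)·N(d₂)
   = 492.3586·0.853327 − 360.6774·0.793231·0.554052 = 261.628151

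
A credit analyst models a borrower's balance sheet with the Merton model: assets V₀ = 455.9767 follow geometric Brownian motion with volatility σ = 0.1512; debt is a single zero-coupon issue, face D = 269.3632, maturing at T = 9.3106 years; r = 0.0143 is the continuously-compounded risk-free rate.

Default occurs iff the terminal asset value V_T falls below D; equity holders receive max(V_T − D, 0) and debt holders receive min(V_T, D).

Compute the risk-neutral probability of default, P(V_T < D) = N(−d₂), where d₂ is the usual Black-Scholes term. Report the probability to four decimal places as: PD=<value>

d₁ = [ln(V₀/D) + (r + σ²/2)T] / (σ√T)
   = [ln(455.9767/269.3632) + (0.0143 + 0.5·0.1512²)·9.3106] / (0.1512·√9.3106)
   = [0.526381 + 0.239568] / 0.461361 = 1.660197
d₂ = d₁ − σ√T = 1.660197 − 0.461361 = 1.198836
risk-neutral PD = N(−d₂) = N(-1.198836) = 0.115296

PD=0.1153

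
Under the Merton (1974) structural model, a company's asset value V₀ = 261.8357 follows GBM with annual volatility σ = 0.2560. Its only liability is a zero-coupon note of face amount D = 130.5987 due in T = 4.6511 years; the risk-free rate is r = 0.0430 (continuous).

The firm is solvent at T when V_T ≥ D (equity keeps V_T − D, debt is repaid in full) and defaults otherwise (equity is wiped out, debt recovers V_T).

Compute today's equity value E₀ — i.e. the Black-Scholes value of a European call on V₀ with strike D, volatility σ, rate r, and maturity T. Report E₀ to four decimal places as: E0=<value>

d₁ = [ln(V₀/D) + (r + σ²/2)T] / (σ√T)
   = [ln(261.8357/130.5987) + (0.0430 + 0.5·0.2560²)·4.6511] / (0.2560·√4.6511)
   = [0.695588 + 0.352405] / 0.552100 = 1.898193
d₂ = d₁ − σ√T = 1.898193 − 0.552100 = 1.346093
N(d₁) = 0.971165,  N(d₂) = 0.910864,  e^(−rT) = 0.818733
E₀ = V₀·N(d₁) − D·e^(−rT)·N(d₂)
   = 261.8357·0.971165 − 130.5987·0.818733·0.910864 = 156.891057

E0=156.8911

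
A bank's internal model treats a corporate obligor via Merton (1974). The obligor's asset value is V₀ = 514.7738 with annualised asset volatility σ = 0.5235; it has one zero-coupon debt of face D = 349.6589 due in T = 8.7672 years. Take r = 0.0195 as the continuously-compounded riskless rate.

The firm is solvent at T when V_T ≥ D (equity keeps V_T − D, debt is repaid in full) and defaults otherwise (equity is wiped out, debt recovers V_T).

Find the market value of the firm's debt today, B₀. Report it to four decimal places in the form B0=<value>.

B0=165.9099

d₁ = [ln(V₀/D) + (r + σ²/2)T] / (σ√T)
   = [ln(514.7738/349.6589) + (0.0195 + 0.5·0.5235²)·8.7672] / (0.5235·√8.7672)
   = [0.386769 + 1.372296] / 1.550055 = 1.134840
d₂ = d₁ − σ√T = 1.134840 − 1.550055 = -0.415215
N(d₁) = 0.871779,  N(d₂) = 0.338992,  e^(−rT) = 0.842855
E₀ = V₀·N(d₁) − D·e^(−rT)·N(d₂)
   = 514.7738·0.871779 − 349.6589·0.842855·0.338992 = 348.863912
B₀ = V₀ − E₀ = 514.7738 − 348.863912 = 165.909888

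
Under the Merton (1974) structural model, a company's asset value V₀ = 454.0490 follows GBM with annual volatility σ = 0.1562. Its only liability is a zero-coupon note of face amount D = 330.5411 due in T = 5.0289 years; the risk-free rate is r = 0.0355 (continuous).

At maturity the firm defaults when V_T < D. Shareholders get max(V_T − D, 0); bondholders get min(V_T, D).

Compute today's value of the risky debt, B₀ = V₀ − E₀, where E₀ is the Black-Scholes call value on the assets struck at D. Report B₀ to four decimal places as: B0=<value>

d₁ = [ln(V₀/D) + (r + σ²/2)T] / (σ√T)
   = [ln(454.0490/330.5411) + (0.0355 + 0.5·0.1562²)·5.0289] / (0.1562·√5.0289)
   = [0.317474 + 0.239875] / 0.350282 = 1.591144
d₂ = d₁ − σ√T = 1.591144 − 0.350282 = 1.240862
N(d₁) = 0.944211,  N(d₂) = 0.892672,  e^(−rT) = 0.836502
E₀ = V₀·N(d₁) − D·e^(−rT)·N(d₂)
   = 454.0490·0.944211 − 330.5411·0.836502·0.892672 = 181.895952
B₀ = V₀ − E₀ = 454.0490 − 181.895952 = 272.153048

B0=272.1530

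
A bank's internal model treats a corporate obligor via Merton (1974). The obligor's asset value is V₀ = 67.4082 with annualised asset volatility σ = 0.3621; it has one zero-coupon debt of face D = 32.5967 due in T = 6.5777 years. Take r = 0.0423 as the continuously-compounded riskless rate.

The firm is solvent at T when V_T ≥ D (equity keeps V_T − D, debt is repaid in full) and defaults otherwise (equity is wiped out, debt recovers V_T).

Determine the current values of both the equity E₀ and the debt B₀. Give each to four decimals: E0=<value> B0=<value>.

d₁ = [ln(V₀/D) + (r + σ²/2)T] / (σ√T)
   = [ln(67.4082/32.5967) + (0.0423 + 0.5·0.3621²)·6.5777] / (0.3621·√6.5777)
   = [0.726556 + 0.709459] / 0.928679 = 1.546298
d₂ = d₁ − σ√T = 1.546298 − 0.928679 = 0.617619
N(d₁) = 0.938984,  N(d₂) = 0.731587,  e^(−rT) = 0.757118
E₀ = V₀·N(d₁) − D·e^(−rT)·N(d₂)
   = 67.4082·0.938984 − 32.5967·0.757118·0.731587 = 45.239979
B₀ = V₀ − E₀ = 67.4082 − 45.239979 = 22.168221

E0=45.2400 B0=22.1682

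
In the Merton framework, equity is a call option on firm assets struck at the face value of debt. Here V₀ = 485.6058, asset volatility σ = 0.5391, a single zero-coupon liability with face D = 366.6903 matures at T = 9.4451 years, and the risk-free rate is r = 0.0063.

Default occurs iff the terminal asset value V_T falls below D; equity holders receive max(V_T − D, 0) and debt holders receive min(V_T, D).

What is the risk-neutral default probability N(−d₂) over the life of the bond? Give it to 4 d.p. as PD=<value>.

PD=0.7333

d₁ = [ln(V₀/D) + (r + σ²/2)T] / (σ√T)
   = [ln(485.6058/366.6903) + (0.0063 + 0.5·0.5391²)·9.4451] / (0.5391·√9.4451)
   = [0.280880 + 1.432013] / 1.656810 = 1.033850
d₂ = d₁ − σ√T = 1.033850 − 1.656810 = -0.622960
risk-neutral PD = N(−d₂) = N(0.622960) = 0.733344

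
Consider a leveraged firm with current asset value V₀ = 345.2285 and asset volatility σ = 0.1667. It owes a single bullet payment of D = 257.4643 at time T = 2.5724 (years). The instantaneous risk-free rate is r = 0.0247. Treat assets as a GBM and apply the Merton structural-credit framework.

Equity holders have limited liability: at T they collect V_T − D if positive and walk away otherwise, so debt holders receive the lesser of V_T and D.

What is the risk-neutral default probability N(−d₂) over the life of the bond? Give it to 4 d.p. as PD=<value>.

d₁ = [ln(V₀/D) + (r + σ²/2)T] / (σ√T)
   = [ln(345.2285/257.4643) + (0.0247 + 0.5·0.1667²)·2.5724] / (0.1667·√2.5724)
   = [0.293325 + 0.099280] / 0.267365 = 1.468425
d₂ = d₁ − σ√T = 1.468425 − 0.267365 = 1.201060
risk-neutral PD = N(−d₂) = N(-1.201060) = 0.114864

PD=0.1149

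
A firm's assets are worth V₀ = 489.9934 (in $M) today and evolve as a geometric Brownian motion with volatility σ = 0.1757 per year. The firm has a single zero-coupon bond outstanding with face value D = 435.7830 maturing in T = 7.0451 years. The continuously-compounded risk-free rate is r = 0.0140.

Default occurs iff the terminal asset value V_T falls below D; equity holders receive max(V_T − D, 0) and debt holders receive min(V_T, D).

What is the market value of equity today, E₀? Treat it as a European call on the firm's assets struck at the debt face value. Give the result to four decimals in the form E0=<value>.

E0=137.5343

d₁ = [ln(V₀/D) + (r + σ²/2)T] / (σ√T)
   = [ln(489.9934/435.7830) + (0.0140 + 0.5·0.1757²)·7.0451] / (0.1757·√7.0451)
   = [0.117248 + 0.207374] / 0.466354 = 0.696085
d₂ = d₁ − σ√T = 0.696085 − 0.466354 = 0.229731
N(d₁) = 0.756812,  N(d₂) = 0.590850,  e^(−rT) = 0.906077
E₀ = V₀·N(d₁) − D·e^(−rT)·N(d₂)
   = 489.9934·0.756812 − 435.7830·0.906077·0.590850 = 137.534311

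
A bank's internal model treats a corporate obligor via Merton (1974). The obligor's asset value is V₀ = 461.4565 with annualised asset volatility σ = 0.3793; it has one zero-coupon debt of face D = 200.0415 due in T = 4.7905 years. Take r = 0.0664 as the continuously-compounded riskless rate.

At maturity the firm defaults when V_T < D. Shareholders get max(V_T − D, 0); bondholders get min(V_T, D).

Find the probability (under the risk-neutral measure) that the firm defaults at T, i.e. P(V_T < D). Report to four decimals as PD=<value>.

PD=0.1648

d₁ = [ln(V₀/D) + (r + σ²/2)T] / (σ√T)
   = [ln(461.4565/200.0415) + (0.0664 + 0.5·0.3793²)·4.7905] / (0.3793·√4.7905)
   = [0.835863 + 0.662690] / 0.830182 = 1.805090
d₂ = d₁ − σ√T = 1.805090 − 0.830182 = 0.974908
risk-neutral PD = N(−d₂) = N(-0.974908) = 0.164803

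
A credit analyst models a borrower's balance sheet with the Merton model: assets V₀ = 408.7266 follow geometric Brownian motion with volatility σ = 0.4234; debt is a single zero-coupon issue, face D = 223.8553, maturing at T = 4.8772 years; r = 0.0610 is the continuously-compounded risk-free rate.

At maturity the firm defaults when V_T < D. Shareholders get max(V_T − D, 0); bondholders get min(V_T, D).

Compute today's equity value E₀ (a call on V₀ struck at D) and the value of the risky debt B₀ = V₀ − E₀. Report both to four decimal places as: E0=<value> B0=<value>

d₁ = [ln(V₀/D) + (r + σ²/2)T] / (σ√T)
   = [ln(408.7266/223.8553) + (0.0610 + 0.5·0.4234²)·4.8772] / (0.4234·√4.8772)
   = [0.602047 + 0.734671] / 0.935053 = 1.429564
d₂ = d₁ − σ√T = 1.429564 − 0.935053 = 0.494511
N(d₁) = 0.923579,  N(d₂) = 0.689527,  e^(−rT) = 0.742666
E₀ = V₀·N(d₁) − D·e^(−rT)·N(d₂)
   = 408.7266·0.923579 − 223.8553·0.742666·0.689527 = 262.857566
B₀ = V₀ − E₀ = 408.7266 − 262.857566 = 145.869034

E0=262.8576 B0=145.8690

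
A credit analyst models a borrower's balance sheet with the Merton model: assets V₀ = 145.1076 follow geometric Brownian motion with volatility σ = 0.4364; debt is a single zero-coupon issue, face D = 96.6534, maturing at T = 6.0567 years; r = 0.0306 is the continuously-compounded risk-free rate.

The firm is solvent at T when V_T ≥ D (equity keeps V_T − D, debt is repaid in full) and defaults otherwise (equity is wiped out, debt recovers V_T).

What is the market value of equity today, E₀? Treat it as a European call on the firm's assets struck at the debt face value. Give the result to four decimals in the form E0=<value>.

d₁ = [ln(V₀/D) + (r + σ²/2)T] / (σ√T)
   = [ln(145.1076/96.6534) + (0.0306 + 0.5·0.4364²)·6.0567] / (0.4364·√6.0567)
   = [0.406344 + 0.762069] / 1.073996 = 1.087912
d₂ = d₁ − σ√T = 1.087912 − 1.073996 = 0.013915
N(d₁) = 0.861683,  N(d₂) = 0.505551,  e^(−rT) = 0.830826
E₀ = V₀·N(d₁) − D·e^(−rT)·N(d₂)
   = 145.1076·0.861683 − 96.6534·0.830826·0.505551 = 84.439893

E0=84.4399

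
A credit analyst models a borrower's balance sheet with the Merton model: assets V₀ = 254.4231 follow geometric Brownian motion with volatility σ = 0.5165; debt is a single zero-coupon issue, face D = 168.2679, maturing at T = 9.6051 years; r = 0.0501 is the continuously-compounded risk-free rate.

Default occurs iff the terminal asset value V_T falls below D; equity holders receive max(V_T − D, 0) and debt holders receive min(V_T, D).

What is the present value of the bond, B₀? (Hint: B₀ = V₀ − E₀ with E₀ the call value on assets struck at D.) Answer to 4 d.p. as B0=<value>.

d₁ = [ln(V₀/D) + (r + σ²/2)T] / (σ√T)
   = [ln(254.4231/168.2679) + (0.0501 + 0.5·0.5165²)·9.6051] / (0.5165·√9.6051)
   = [0.413441 + 1.762403] / 1.600742 = 1.359272
d₂ = d₁ − σ√T = 1.359272 − 1.600742 = -0.241469
N(d₁) = 0.912970,  N(d₂) = 0.404596,  e^(−rT) = 0.618032
E₀ = V₀·N(d₁) − D·e^(−rT)·N(d₂)
   = 254.4231·0.912970 − 168.2679·0.618032·0.404596 = 190.204734
B₀ = V₀ − E₀ = 254.4231 − 190.204734 = 64.218366

B0=64.2184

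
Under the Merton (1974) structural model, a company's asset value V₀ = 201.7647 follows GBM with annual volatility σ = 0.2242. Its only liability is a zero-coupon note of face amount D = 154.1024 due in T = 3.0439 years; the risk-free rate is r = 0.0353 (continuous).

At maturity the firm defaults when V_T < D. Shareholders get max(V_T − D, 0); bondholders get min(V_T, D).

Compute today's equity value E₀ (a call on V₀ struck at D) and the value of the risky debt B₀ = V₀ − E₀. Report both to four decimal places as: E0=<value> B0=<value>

d₁ = [ln(V₀/D) + (r + σ²/2)T] / (σ√T)
   = [ln(201.7647/154.1024) + (0.0353 + 0.5·0.2242²)·3.0439] / (0.2242·√3.0439)
   = [0.269485 + 0.183951] / 0.391157 = 1.159219
d₂ = d₁ − σ√T = 1.159219 − 0.391157 = 0.768062
N(d₁) = 0.876817,  N(d₂) = 0.778775,  e^(−rT) = 0.898122
E₀ = V₀·N(d₁) − D·e^(−rT)·N(d₂)
   = 201.7647·0.876817 − 154.1024·0.898122·0.778775 = 69.126065
B₀ = V₀ − E₀ = 201.7647 − 69.126065 = 132.638635

E0=69.1261 B0=132.6386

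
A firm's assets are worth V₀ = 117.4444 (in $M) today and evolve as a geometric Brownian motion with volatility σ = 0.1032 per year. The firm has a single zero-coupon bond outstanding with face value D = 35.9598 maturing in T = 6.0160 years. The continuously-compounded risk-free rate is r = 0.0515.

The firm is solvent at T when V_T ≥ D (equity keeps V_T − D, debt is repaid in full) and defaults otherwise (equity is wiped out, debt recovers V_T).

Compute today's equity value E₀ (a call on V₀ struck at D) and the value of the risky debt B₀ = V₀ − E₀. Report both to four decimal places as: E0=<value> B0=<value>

E0=91.0652 B0=26.3792

d₁ = [ln(V₀/D) + (r + σ²/2)T] / (σ√T)
   = [ln(117.4444/35.9598) + (0.0515 + 0.5·0.1032²)·6.0160] / (0.1032·√6.0160)
   = [1.183563 + 0.341860] / 0.253124 = 6.026384
d₂ = d₁ − σ√T = 6.026384 − 0.253124 = 5.773259
N(d₁) = 1.000000,  N(d₂) = 1.000000,  e^(−rT) = 0.733576
E₀ = V₀·N(d₁) − D·e^(−rT)·N(d₂)
   = 117.4444·1.000000 − 35.9598·0.733576·1.000000 = 91.065152
B₀ = V₀ − E₀ = 117.4444 − 91.065152 = 26.379248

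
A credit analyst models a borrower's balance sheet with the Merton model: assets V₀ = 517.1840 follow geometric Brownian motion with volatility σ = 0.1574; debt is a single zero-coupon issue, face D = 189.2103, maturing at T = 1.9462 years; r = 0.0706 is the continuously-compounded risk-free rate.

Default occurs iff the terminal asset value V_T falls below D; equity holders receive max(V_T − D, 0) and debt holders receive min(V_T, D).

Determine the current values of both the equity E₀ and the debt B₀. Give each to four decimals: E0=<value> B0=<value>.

d₁ = [ln(V₀/D) + (r + σ²/2)T] / (σ√T)
   = [ln(517.1840/189.2103) + (0.0706 + 0.5·0.1574²)·1.9462] / (0.1574·√1.9462)
   = [1.005540 + 0.161510] / 0.219583 = 5.314848
d₂ = d₁ − σ√T = 5.314848 − 0.219583 = 5.095265
N(d₁) = 1.000000,  N(d₂) = 1.000000,  e^(−rT) = 0.871620
E₀ = V₀·N(d₁) − D·e^(−rT)·N(d₂)
   = 517.1840·1.000000 − 189.2103·0.871620·1.000000 = 352.264518
B₀ = V₀ − E₀ = 517.1840 − 352.264518 = 164.919482

E0=352.2645 B0=164.9195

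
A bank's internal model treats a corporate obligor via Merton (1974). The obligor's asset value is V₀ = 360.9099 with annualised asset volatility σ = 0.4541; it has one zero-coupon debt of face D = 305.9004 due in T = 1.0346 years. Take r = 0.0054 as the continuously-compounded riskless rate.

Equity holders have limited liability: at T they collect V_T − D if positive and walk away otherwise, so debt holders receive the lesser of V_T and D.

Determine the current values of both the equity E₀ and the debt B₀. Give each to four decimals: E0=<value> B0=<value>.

E0=93.1236 B0=267.7863

d₁ = [ln(V₀/D) + (r + σ²/2)T] / (σ√T)
   = [ln(360.9099/305.9004) + (0.0054 + 0.5·0.4541²)·1.0346] / (0.4541·√1.0346)
   = [0.165369 + 0.112258] / 0.461889 = 0.601067
d₂ = d₁ − σ√T = 0.601067 − 0.461889 = 0.139178
N(d₁) = 0.726102,  N(d₂) = 0.555345,  e^(−rT) = 0.994429
E₀ = V₀·N(d₁) − D·e^(−rT)·N(d₂)
   = 360.9099·0.726102 − 305.9004·0.994429·0.555345 = 93.123643
B₀ = V₀ − E₀ = 360.9099 − 93.123643 = 267.786257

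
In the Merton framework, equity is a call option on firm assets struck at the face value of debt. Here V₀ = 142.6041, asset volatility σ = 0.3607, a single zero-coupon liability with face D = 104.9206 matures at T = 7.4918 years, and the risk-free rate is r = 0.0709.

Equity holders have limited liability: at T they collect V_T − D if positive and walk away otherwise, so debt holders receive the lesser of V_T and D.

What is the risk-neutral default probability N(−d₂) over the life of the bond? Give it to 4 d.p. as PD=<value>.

d₁ = [ln(V₀/D) + (r + σ²/2)T] / (σ√T)
   = [ln(142.6041/104.9206) + (0.0709 + 0.5·0.3607²)·7.4918] / (0.3607·√7.4918)
   = [0.306868 + 1.018527] / 0.987277 = 1.342475
d₂ = d₁ − σ√T = 1.342475 − 0.987277 = 0.355198
risk-neutral PD = N(−d₂) = N(-0.355198) = 0.361221

PD=0.3612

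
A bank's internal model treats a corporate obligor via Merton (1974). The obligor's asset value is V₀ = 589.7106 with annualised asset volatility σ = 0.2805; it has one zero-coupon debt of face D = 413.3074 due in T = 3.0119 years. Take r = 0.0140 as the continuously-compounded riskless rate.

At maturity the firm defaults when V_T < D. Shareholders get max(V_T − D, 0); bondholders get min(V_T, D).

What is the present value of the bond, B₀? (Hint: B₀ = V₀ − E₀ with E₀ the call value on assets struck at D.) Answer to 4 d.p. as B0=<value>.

B0=369.2600

d₁ = [ln(V₀/D) + (r + σ²/2)T] / (σ√T)
   = [ln(589.7106/413.3074) + (0.0140 + 0.5·0.2805²)·3.0119] / (0.2805·√3.0119)
   = [0.355440 + 0.160655] / 0.486803 = 1.060173
d₂ = d₁ − σ√T = 1.060173 − 0.486803 = 0.573370
N(d₁) = 0.855467,  N(d₂) = 0.716803,  e^(−rT) = 0.958710
E₀ = V₀·N(d₁) − D·e^(−rT)·N(d₂)
   = 589.7106·0.855467 − 413.3074·0.958710·0.716803 = 220.450587
B₀ = V₀ − E₀ = 589.7106 − 220.450587 = 369.260013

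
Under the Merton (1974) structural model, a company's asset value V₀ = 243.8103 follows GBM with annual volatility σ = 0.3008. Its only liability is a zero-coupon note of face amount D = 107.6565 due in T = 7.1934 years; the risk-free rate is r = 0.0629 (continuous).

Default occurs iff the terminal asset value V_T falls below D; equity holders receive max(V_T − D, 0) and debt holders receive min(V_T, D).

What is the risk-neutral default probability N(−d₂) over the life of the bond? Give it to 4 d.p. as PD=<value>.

PD=0.1209

d₁ = [ln(V₀/D) + (r + σ²/2)T] / (σ√T)
   = [ln(243.8103/107.6565) + (0.0629 + 0.5·0.3008²)·7.1934] / (0.3008·√7.1934)
   = [0.817445 + 0.777897] / 0.806761 = 1.977465
d₂ = d₁ − σ√T = 1.977465 − 0.806761 = 1.170703
risk-neutral PD = N(−d₂) = N(-1.170703) = 0.120859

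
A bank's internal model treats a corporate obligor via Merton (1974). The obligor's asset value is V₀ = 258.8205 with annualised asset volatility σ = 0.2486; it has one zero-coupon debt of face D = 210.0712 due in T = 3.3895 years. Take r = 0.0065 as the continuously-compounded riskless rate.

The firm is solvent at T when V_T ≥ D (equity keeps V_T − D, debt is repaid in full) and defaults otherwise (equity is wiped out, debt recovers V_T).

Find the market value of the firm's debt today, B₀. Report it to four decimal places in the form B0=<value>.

B0=185.0242

d₁ = [ln(V₀/D) + (r + σ²/2)T] / (σ√T)
   = [ln(258.8205/210.0712) + (0.0065 + 0.5·0.2486²)·3.3895] / (0.2486·√3.3895)
   = [0.208688 + 0.126771] / 0.457687 = 0.732943
d₂ = d₁ − σ√T = 0.732943 − 0.457687 = 0.275256
N(d₁) = 0.768203,  N(d₂) = 0.608440,  e^(−rT) = 0.978209
E₀ = V₀·N(d₁) − D·e^(−rT)·N(d₂)
   = 258.8205·0.768203 − 210.0712·0.978209·0.608440 = 73.796263
B₀ = V₀ − E₀ = 258.8205 − 73.796263 = 185.024237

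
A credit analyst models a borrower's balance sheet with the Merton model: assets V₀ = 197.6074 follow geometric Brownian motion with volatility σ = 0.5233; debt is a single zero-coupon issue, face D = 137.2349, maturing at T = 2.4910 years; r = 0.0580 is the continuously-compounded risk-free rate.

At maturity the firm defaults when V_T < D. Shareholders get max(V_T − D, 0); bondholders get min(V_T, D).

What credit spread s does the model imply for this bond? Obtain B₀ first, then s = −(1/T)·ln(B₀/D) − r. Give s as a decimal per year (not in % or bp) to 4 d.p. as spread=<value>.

d₁ = [ln(V₀/D) + (r + σ²/2)T] / (σ√T)
   = [ln(197.6074/137.2349) + (0.0580 + 0.5·0.5233²)·2.4910] / (0.5233·√2.4910)
   = [0.364588 + 0.485549] / 0.825919 = 1.029323
d₂ = d₁ − σ√T = 1.029323 − 0.825919 = 0.203403
N(d₁) = 0.848336,  N(d₂) = 0.580590,  e^(−rT) = 0.865474
E₀ = V₀·N(d₁) − D·e^(−rT)·N(d₂)
   = 197.6074·0.848336 − 137.2349·0.865474·0.580590 = 98.678898
B₀ = V₀ − E₀ = 197.6074 − 98.678898 = 98.928502
spread = −(1/T)·ln(B₀/D) − r = −(1/2.4910)·ln(98.928502/137.2349) − 0.0580 = 0.07339168

spread=0.0734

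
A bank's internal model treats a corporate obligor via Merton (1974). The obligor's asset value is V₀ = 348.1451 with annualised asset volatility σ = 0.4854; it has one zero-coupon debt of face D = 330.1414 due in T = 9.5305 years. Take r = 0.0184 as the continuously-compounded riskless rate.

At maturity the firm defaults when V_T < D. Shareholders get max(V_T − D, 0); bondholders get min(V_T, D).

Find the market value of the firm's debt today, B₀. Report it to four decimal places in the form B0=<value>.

d₁ = [ln(V₀/D) + (r + σ²/2)T] / (σ√T)
   = [ln(348.1451/330.1414) + (0.0184 + 0.5·0.4854²)·9.5305] / (0.4854·√9.5305)
   = [0.053098 + 1.298117] / 1.498503 = 0.901710
d₂ = d₁ − σ√T = 0.901710 − 1.498503 = -0.596793
N(d₁) = 0.816395,  N(d₂) = 0.275323,  e^(−rT) = 0.839154
E₀ = V₀·N(d₁) − D·e^(−rT)·N(d₂)
   = 348.1451·0.816395 − 330.1414·0.839154·0.275323 = 207.948484
B₀ = V₀ − E₀ = 348.1451 − 207.948484 = 140.196616

B0=140.1966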